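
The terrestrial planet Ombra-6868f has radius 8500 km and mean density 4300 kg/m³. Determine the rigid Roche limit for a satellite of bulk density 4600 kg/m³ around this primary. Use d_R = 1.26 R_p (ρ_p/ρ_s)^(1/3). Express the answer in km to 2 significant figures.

d_R = 1.26 × 8500 km × (4300/4600)^(1/3)
    = 10000 km

10000 km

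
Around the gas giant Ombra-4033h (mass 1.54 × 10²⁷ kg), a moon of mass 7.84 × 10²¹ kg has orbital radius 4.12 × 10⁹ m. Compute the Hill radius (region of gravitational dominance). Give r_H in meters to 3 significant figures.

4.91 × 10⁷ m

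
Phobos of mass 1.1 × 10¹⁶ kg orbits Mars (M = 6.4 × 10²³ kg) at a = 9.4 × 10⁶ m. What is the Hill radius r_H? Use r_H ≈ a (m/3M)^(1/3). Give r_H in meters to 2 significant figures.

1.7 × 10⁴ m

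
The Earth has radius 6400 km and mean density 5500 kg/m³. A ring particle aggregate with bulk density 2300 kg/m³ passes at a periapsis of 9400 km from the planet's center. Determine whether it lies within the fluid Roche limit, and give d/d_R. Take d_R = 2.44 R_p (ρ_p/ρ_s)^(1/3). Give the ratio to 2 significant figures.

inside; d/d_R ≈ 0.45

d_R = 2.44 × (6400 km) × (5500/2300)^(1/3) = 20880 km
d/d_R = (9400) / (20880) = 0.45
Since d/d_R < 1, the body is inside the Roche limit.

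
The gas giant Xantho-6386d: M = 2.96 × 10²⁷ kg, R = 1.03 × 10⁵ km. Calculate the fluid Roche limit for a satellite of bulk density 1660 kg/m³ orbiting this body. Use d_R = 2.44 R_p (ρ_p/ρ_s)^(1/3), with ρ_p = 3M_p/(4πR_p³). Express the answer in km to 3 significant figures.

ρ_p = 3M_p/(4πR_p³) = 3 × (2.96 × 10²⁷) / (4π × (1.03 × 10⁸ m)³) = 647 kg/m³
d_R = 2.44 × 1.03 × 10⁵ km × (647/1660)^(1/3)
    = 1.84 × 10⁵ km

1.84 × 10⁵ km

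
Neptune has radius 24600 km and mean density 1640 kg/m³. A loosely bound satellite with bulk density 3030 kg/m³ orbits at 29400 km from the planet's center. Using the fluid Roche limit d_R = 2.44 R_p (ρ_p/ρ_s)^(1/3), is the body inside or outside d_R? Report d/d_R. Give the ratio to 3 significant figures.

inside; d/d_R ≈ 0.601

d_R = 2.44 × (24600 km) × (1640/3030)^(1/3) = 48920 km
d/d_R = (29400) / (48920) = 0.601
Since d/d_R < 1, the body is inside the Roche limit.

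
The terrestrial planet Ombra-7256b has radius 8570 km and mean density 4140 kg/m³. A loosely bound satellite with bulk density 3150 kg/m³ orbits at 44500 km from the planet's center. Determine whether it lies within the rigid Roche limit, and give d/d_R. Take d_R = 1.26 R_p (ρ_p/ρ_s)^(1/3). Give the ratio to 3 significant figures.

outside; d/d_R ≈ 3.76

d_R = 1.26 × (8570 km) × (4140/3150)^(1/3) = 11830 km
d/d_R = (44500) / (11830) = 3.76
Since d/d_R > 1, the body is outside the Roche limit.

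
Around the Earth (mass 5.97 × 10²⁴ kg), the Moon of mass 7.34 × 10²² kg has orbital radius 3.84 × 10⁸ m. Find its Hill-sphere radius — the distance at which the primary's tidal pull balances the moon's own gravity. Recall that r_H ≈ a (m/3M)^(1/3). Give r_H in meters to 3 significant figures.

6.15 × 10⁷ m

r_H ≈ a (m/3M)^(1/3)
    = (3.84 × 10⁸) × (7.34 × 10²² / (3 × 5.97 × 10²⁴))^(1/3)
    = 6.15 × 10⁷ m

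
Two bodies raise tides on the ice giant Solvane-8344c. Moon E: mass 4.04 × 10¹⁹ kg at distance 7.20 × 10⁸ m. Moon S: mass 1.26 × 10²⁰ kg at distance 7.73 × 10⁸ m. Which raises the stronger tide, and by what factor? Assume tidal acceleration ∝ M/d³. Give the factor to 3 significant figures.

Compare M/d³ for the two perturbers:
Moon E: (4.04 × 10¹⁹) / (7.20 × 10⁸)³ = 1.082 × 10⁻⁷
Moon S: (1.26 × 10²⁰) / (7.73 × 10⁸)³ = 2.728 × 10⁻⁷
Ratio (larger/smaller) = 2.52

Moon S, by a factor of ≈ 2.52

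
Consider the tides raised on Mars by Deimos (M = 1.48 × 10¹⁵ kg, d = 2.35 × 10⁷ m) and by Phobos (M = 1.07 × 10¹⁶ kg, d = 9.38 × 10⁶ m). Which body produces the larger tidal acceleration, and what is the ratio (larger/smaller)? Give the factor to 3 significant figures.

Phobos, by a factor of ≈ 114

Compare M/d³ for the two perturbers:
Deimos: (1.48 × 10¹⁵) / (2.35 × 10⁷)³ = 1.140 × 10⁻⁷
Phobos: (1.07 × 10¹⁶) / (9.38 × 10⁶)³ = 1.297 × 10⁻⁵
Ratio (larger/smaller) = 114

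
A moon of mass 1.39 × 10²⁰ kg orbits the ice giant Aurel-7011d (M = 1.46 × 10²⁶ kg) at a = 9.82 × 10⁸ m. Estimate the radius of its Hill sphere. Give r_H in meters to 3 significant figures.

r_H ≈ a (m/3M)^(1/3)
    = (9.82 × 10⁸) × (1.39 × 10²⁰ / (3 × 1.46 × 10²⁶))^(1/3)
    = 6.70 × 10⁶ m

6.70 × 10⁶ m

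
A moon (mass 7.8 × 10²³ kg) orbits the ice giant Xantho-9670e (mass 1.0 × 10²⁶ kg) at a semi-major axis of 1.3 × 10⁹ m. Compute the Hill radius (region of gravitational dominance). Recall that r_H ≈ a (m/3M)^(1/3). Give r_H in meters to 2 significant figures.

1.8 × 10⁸ m

r_H ≈ a (m/3M)^(1/3)
    = (1.3 × 10⁹) × (7.8 × 10²³ / (3 × 1.0 × 10²⁶))^(1/3)
    = 1.8 × 10⁸ m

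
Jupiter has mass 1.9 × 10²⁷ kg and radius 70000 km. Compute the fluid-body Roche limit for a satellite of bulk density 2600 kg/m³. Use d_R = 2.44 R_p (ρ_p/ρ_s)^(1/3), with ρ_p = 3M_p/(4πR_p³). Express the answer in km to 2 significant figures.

ρ_p = 3M_p/(4πR_p³) = 3 × (1.9 × 10²⁷) / (4π × (7.0 × 10⁷ m)³) = 1300 kg/m³
d_R = 2.44 × 70000 km × (1300/2600)^(1/3)
    = 1.4 × 10⁵ km

1.4 × 10⁵ km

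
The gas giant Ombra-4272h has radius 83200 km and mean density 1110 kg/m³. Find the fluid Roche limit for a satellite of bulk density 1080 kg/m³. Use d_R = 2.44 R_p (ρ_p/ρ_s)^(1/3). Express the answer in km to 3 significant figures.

d_R = 2.44 × 83200 km × (1110/1080)^(1/3)
    = 2.05 × 10⁵ km

2.05 × 10⁵ km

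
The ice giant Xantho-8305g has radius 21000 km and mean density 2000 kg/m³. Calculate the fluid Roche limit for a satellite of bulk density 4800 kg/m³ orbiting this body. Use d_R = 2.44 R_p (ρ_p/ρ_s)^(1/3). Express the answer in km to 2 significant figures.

d_R = 2.44 × 21000 km × (2000/4800)^(1/3)
    = 38000 km

38000 km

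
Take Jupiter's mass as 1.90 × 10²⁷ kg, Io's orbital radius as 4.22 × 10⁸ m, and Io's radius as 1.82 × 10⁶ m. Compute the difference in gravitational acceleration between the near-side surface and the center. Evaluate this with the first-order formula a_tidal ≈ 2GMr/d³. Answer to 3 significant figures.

6.14 × 10⁻³ m/s²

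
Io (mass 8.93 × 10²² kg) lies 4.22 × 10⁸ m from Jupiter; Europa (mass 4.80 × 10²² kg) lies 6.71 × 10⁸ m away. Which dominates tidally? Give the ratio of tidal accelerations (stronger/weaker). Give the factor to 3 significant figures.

Io, by a factor of ≈ 7.48

Tidal acceleration ∝ M/d³, so compare M/d³ for each.
Io: (8.93 × 10²²) / (4.22 × 10⁸)³ = 1.188 × 10⁻³
Europa: (4.80 × 10²²) / (6.71 × 10⁸)³ = 1.589 × 10⁻⁴
Ratio (larger/smaller) = 7.48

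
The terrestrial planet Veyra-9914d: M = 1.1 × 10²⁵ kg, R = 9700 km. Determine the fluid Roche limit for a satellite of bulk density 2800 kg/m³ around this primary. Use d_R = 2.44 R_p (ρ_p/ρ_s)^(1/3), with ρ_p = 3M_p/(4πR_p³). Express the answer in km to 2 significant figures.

24000 km

ρ_p = 3M_p/(4πR_p³) = 3 × (1.1 × 10²⁵) / (4π × (9.7 × 10⁶ m)³) = 2900 kg/m³
d_R = 2.44 × 9700 km × (2900/2800)^(1/3)
    = 24000 km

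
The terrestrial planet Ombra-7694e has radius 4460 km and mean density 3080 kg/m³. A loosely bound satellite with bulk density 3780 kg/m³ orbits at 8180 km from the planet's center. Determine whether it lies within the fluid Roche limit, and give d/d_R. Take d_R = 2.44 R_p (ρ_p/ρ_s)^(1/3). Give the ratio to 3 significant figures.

d_R = 2.44 × (4460 km) × (3080/3780)^(1/3) = 10160 km
d/d_R = (8180) / (10160) = 0.805
Since d/d_R < 1, the body is inside the Roche limit.

inside; d/d_R ≈ 0.805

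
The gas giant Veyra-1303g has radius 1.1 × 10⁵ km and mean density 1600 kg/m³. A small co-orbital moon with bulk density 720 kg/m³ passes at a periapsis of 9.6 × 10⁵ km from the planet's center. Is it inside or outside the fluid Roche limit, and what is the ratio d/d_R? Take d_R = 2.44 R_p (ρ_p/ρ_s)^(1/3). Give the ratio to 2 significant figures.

outside; d/d_R ≈ 2.7

d_R = 2.44 × (1.1 × 10⁵ km) × (1600/720)^(1/3) = 3.503 × 10⁵ km
d/d_R = (9.6 × 10⁵) / (3.503 × 10⁵) = 2.7
Since d/d_R > 1, the body is outside the Roche limit.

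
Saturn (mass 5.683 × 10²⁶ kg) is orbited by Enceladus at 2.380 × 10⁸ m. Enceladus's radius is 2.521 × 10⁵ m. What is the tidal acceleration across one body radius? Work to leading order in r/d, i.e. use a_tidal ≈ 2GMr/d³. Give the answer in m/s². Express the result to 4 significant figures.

1.419 × 10⁻³ m/s²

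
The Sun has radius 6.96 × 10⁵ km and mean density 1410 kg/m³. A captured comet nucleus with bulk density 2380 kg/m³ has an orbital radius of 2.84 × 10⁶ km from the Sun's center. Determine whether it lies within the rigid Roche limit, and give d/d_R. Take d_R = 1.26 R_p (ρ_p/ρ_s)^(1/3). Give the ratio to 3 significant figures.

outside; d/d_R ≈ 3.86

d_R = 1.26 × (6.96 × 10⁵ km) × (1410/2380)^(1/3) = 7.365 × 10⁵ km
d/d_R = (2.84 × 10⁶) / (7.365 × 10⁵) = 3.86
Since d/d_R > 1, the body is outside the Roche limit.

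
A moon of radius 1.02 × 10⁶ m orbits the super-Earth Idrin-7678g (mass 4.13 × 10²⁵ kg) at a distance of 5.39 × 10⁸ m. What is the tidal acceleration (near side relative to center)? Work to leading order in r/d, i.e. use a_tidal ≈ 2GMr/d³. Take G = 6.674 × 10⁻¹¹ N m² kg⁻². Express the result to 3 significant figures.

3.59 × 10⁻⁵ m/s²

Δg = 2GMr/d³
   = 2 × (6.674 × 10⁻¹¹) × (4.13 × 10²⁵) × (1.02 × 10⁶) / (5.39 × 10⁸)³
   = 3.59 × 10⁻⁵ m/s²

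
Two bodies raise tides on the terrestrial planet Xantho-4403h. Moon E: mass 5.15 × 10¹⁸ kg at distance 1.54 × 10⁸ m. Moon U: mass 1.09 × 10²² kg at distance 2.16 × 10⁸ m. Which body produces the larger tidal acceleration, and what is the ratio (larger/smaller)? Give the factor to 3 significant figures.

The tide-raising term goes as M/d³ (the gradient of a 1/d² field).
Moon E: (5.15 × 10¹⁸) / (1.54 × 10⁸)³ = 1.410 × 10⁻⁶
Moon U: (1.09 × 10²²) / (2.16 × 10⁸)³ = 1.082 × 10⁻³
Ratio (larger/smaller) = 767

Moon U, by a factor of ≈ 767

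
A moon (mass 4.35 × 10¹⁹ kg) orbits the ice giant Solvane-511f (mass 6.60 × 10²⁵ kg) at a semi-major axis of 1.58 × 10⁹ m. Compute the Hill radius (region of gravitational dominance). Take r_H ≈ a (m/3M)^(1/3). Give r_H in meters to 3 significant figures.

9.53 × 10⁶ m

r_H ≈ a (m/3M)^(1/3)
    = (1.58 × 10⁹) × (4.35 × 10¹⁹ / (3 × 6.60 × 10²⁵))^(1/3)
    = 9.53 × 10⁶ m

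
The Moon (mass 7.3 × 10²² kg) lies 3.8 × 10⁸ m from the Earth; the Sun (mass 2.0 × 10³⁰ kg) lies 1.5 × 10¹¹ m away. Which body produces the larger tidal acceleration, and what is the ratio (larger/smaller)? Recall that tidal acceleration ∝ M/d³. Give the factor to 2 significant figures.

The Moon, by a factor of ≈ 2.2

Tidal stretch scales as M/d³; compute that for each body.
The Moon: (7.3 × 10²²) / (3.8 × 10⁸)³ = 1.330 × 10⁻³
The Sun: (2.0 × 10³⁰) / (1.5 × 10¹¹)³ = 5.926 × 10⁻⁴
Ratio (larger/smaller) = 2.2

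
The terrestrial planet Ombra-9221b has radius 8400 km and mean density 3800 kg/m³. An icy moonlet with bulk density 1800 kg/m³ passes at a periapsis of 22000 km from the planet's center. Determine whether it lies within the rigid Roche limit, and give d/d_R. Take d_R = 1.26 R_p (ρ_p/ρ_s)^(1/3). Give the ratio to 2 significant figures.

outside; d/d_R ≈ 1.6

d_R = 1.26 × (8400 km) × (3800/1800)^(1/3) = 13580 km
d/d_R = (22000) / (13580) = 1.6
Since d/d_R > 1, the body is outside the Roche limit.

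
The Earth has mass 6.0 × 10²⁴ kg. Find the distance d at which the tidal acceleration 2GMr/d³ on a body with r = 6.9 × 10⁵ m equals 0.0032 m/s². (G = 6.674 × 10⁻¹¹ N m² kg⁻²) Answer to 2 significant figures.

2GMr/d³ = a_tidal  ⇒  d = (2GMr / a_tidal)^(1/3)
d = (2 × 6.674×10⁻¹¹ × (6.0 × 10²⁴) × (6.9 × 10⁵) / (0.0032))^(1/3)
  = 5.6 × 10⁷ m

5.6 × 10⁷ m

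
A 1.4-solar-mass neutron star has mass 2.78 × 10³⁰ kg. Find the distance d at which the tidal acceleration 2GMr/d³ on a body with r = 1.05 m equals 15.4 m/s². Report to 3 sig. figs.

2.94 × 10⁶ m

2GMr/d³ = a_tidal  ⇒  d = (2GMr / a_tidal)^(1/3)
d = (2 × 6.674×10⁻¹¹ × (2.78 × 10³⁰) × (1.05) / (15.4))^(1/3)
  = 2.94 × 10⁶ m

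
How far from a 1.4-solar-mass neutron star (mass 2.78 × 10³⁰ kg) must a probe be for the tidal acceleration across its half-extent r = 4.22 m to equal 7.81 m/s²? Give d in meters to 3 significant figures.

5.85 × 10⁶ m

2GMr/d³ = a_tidal  ⇒  d = (2GMr / a_tidal)^(1/3)
d = (2 × 6.674×10⁻¹¹ × (2.78 × 10³⁰) × (4.22) / (7.81))^(1/3)
  = 5.85 × 10⁶ m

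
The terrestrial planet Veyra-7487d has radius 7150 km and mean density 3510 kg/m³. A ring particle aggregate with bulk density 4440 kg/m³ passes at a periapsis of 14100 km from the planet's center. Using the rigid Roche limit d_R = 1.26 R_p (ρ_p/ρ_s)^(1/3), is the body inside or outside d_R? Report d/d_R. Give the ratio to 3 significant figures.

outside; d/d_R ≈ 1.69

d_R = 1.26 × (7150 km) × (3510/4440)^(1/3) = 8330 km
d/d_R = (14100) / (8330) = 1.69
Since d/d_R > 1, the body is outside the Roche limit.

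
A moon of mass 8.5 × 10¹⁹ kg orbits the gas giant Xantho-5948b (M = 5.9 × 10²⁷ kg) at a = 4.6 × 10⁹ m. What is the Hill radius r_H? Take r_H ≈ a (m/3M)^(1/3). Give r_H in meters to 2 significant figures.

7.8 × 10⁶ m

r_H ≈ a (m/3M)^(1/3)
    = (4.6 × 10⁹) × (8.5 × 10¹⁹ / (3 × 5.9 × 10²⁷))^(1/3)
    = 7.8 × 10⁶ m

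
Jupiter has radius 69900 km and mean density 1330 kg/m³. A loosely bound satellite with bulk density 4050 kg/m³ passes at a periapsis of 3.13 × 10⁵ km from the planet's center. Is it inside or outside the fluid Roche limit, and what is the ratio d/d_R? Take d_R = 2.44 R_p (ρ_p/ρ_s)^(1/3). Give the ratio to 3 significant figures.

outside; d/d_R ≈ 2.66

d_R = 2.44 × (69900 km) × (1330/4050)^(1/3) = 1.177 × 10⁵ km
d/d_R = (3.13 × 10⁵) / (1.177 × 10⁵) = 2.66
Since d/d_R > 1, the body is outside the Roche limit.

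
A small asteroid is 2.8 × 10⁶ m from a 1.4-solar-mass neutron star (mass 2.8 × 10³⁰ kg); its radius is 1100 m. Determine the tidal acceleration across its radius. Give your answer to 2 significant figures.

1.9 × 10⁴ m/s²

a_tidal = 2GMr/d³
        = 2 × (6.674 × 10⁻¹¹) × (2.8 × 10³⁰) × (1100) / (2.8 × 10⁶)³
        = 1.9 × 10⁴ m/s²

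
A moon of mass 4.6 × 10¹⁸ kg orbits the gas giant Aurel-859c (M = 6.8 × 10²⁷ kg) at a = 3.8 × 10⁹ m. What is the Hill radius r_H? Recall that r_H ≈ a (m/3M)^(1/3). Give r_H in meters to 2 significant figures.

2.3 × 10⁶ m

r_H ≈ a (m/3M)^(1/3)
    = (3.8 × 10⁹) × (4.6 × 10¹⁸ / (3 × 6.8 × 10²⁷))^(1/3)
    = 2.3 × 10⁶ m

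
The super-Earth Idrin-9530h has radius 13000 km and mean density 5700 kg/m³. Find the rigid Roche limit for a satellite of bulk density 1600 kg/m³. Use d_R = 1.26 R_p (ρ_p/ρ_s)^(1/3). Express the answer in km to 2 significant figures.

25000 km

d_R = 1.26 × 13000 km × (5700/1600)^(1/3)
    = 25000 km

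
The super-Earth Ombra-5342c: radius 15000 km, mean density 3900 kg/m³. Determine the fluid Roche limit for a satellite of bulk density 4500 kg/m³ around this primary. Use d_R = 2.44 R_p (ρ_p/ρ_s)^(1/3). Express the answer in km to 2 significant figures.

d_R = 2.44 × 15000 km × (3900/4500)^(1/3)
    = 35000 km

35000 km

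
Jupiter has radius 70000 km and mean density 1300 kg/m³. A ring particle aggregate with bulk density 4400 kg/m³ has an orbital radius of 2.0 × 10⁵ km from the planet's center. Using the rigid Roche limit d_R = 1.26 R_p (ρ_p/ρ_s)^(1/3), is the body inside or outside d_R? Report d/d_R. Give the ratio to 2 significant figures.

outside; d/d_R ≈ 3.4

d_R = 1.26 × (70000 km) × (1300/4400)^(1/3) = 58740 km
d/d_R = (2.0 × 10⁵) / (58740) = 3.4
Since d/d_R > 1, the body is outside the Roche limit.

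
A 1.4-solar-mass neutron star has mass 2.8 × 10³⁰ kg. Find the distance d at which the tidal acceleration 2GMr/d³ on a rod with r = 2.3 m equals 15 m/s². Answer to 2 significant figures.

3.9 × 10⁶ m

2GMr/d³ = a_tidal  ⇒  d = (2GMr / a_tidal)^(1/3)
d = (2 × 6.674×10⁻¹¹ × (2.8 × 10³⁰) × (2.3) / (15))^(1/3)
  = 3.9 × 10⁶ m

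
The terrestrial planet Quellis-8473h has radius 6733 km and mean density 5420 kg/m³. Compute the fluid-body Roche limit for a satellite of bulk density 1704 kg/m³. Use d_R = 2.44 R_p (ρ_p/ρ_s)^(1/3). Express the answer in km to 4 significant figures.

d_R = 2.44 × 6733 km × (5420/1704)^(1/3)
    = 24160 km

24160 km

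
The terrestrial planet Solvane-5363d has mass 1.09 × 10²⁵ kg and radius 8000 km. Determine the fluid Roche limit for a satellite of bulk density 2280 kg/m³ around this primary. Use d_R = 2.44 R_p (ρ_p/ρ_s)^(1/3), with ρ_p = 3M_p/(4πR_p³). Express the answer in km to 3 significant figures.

25500 km

ρ_p = 3M_p/(4πR_p³) = 3 × (1.09 × 10²⁵) / (4π × (8.00 × 10⁶ m)³) = 5080 kg/m³
d_R = 2.44 × 8000 km × (5080/2280)^(1/3)
    = 25500 km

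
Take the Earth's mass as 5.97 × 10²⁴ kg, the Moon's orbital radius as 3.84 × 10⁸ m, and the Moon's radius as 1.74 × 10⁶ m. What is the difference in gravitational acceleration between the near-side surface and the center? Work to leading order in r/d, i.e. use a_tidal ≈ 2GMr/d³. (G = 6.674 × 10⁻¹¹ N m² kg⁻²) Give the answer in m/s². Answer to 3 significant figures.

2.45 × 10⁻⁵ m/s²

The tidal stretch is the gradient of GM/d² times the body's extent r, hence the 1/d³ dependence.
Δa = 2GMr/d³
   = 2 × (6.674 × 10⁻¹¹) × (5.97 × 10²⁴) × (1.74 × 10⁶) / (3.84 × 10⁸)³
   = 2.45 × 10⁻⁵ m/s²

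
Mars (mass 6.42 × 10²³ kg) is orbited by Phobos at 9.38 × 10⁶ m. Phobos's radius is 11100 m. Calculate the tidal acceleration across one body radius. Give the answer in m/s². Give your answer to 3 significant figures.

Δa = 2GMr/d³
   = 2 × (6.674 × 10⁻¹¹) × (6.42 × 10²³) × (11100) / (9.38 × 10⁶)³
   = 1.15 × 10⁻³ m/s²

1.15 × 10⁻³ m/s²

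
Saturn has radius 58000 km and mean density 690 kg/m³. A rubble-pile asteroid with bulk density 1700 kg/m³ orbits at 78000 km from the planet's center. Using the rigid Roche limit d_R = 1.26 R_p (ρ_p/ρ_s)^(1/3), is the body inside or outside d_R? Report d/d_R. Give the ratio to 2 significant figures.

outside; d/d_R ≈ 1.4

d_R = 1.26 × (58000 km) × (690/1700)^(1/3) = 54110 km
d/d_R = (78000) / (54110) = 1.4
Since d/d_R > 1, the body is outside the Roche limit.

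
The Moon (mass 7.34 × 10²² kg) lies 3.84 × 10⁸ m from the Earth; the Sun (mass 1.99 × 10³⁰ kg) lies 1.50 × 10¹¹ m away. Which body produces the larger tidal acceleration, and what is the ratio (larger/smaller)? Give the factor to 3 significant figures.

Tidal acceleration ∝ M/d³, so compare M/d³ for each.
The Moon: (7.34 × 10²²) / (3.84 × 10⁸)³ = 1.296 × 10⁻³
The Sun: (1.99 × 10³⁰) / (1.50 × 10¹¹)³ = 5.896 × 10⁻⁴
Ratio (larger/smaller) = 2.20

The Moon, by a factor of ≈ 2.20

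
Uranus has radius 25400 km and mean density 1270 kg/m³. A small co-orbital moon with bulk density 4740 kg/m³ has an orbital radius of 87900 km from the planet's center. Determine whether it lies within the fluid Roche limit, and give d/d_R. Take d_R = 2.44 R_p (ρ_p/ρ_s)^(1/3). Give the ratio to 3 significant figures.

d_R = 2.44 × (25400 km) × (1270/4740)^(1/3) = 39950 km
d/d_R = (87900) / (39950) = 2.20
Since d/d_R > 1, the body is outside the Roche limit.

outside; d/d_R ≈ 2.20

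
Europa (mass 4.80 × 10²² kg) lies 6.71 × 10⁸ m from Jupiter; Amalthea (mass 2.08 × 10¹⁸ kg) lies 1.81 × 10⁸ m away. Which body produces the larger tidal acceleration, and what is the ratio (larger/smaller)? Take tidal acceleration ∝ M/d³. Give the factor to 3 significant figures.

Tidal acceleration ∝ M/d³, so compare M/d³ for each.
Europa: (4.80 × 10²²) / (6.71 × 10⁸)³ = 1.589 × 10⁻⁴
Amalthea: (2.08 × 10¹⁸) / (1.81 × 10⁸)³ = 3.508 × 10⁻⁷
Ratio (larger/smaller) = 453

Europa, by a factor of ≈ 453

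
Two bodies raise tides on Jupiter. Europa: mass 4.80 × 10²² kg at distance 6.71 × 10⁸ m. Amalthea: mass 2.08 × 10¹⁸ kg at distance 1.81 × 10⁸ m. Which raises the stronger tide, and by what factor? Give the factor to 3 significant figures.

Compare M/d³ for the two perturbers:
Europa: (4.80 × 10²²) / (6.71 × 10⁸)³ = 1.589 × 10⁻⁴
Amalthea: (2.08 × 10¹⁸) / (1.81 × 10⁸)³ = 3.508 × 10⁻⁷
Ratio (larger/smaller) = 453

Europa, by a factor of ≈ 453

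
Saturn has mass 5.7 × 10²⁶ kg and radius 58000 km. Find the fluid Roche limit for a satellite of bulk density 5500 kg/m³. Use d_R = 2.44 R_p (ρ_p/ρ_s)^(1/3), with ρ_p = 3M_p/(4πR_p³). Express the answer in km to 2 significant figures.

71000 km

ρ_p = 3M_p/(4πR_p³) = 3 × (5.7 × 10²⁶) / (4π × (5.8 × 10⁷ m)³) = 700 kg/m³
d_R = 2.44 × 58000 km × (700/5500)^(1/3)
    = 71000 km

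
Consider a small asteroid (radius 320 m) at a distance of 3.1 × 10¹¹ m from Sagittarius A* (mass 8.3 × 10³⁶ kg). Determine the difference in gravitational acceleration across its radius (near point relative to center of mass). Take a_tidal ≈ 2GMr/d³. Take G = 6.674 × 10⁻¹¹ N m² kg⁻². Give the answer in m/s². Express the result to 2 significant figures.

Δa = 2GMr/d³
   = 2 × (6.674 × 10⁻¹¹) × (8.3 × 10³⁶) × (320) / (3.1 × 10¹¹)³
   = 1.2 × 10⁻⁵ m/s²

1.2 × 10⁻⁵ m/s²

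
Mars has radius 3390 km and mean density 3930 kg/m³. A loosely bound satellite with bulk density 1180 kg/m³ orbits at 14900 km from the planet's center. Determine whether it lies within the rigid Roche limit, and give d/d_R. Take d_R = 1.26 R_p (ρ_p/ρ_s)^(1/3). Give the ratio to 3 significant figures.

d_R = 1.26 × (3390 km) × (3930/1180)^(1/3) = 6379 km
d/d_R = (14900) / (6379) = 2.34
Since d/d_R > 1, the body is outside the Roche limit.

outside; d/d_R ≈ 2.34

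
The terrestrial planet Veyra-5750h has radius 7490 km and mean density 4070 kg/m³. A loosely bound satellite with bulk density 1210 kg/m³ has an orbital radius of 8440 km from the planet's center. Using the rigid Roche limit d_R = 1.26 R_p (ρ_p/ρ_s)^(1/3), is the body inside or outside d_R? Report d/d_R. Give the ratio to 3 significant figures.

inside; d/d_R ≈ 0.597

d_R = 1.26 × (7490 km) × (4070/1210)^(1/3) = 14140 km
d/d_R = (8440) / (14140) = 0.597
Since d/d_R < 1, the body is inside the Roche limit.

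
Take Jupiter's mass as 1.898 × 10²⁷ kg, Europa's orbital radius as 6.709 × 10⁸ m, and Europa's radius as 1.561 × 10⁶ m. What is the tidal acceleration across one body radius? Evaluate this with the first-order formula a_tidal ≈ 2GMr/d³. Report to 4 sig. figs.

1.310 × 10⁻³ m/s²

a_tidal = 2GMr/d³
        = 2 × (6.674 × 10⁻¹¹) × (1.898 × 10²⁷) × (1.561 × 10⁶) / (6.709 × 10⁸)³
        = 1.310 × 10⁻³ m/s²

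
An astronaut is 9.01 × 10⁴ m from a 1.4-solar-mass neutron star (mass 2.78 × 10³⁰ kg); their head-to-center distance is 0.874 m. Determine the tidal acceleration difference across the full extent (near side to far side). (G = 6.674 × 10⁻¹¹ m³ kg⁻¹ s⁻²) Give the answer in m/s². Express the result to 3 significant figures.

Δa = 4GMr/d³
   = 4 × (6.674 × 10⁻¹¹) × (2.78 × 10³⁰) × (0.874) / (9.01 × 10⁴)³
   = 8.87 × 10⁵ m/s²

8.87 × 10⁵ m/s²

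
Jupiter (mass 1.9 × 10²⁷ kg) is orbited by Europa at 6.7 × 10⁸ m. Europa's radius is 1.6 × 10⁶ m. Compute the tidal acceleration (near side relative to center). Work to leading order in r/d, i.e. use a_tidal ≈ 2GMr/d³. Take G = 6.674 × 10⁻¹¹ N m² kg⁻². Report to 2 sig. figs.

1.3 × 10⁻³ m/s²

The tidal stretch is the gradient of GM/d² times the body's extent r, hence the 1/d³ dependence.
a_tidal = 2GMr/d³
        = 2 × (6.674 × 10⁻¹¹) × (1.9 × 10²⁷) × (1.6 × 10⁶) / (6.7 × 10⁸)³
        = 1.3 × 10⁻³ m/s²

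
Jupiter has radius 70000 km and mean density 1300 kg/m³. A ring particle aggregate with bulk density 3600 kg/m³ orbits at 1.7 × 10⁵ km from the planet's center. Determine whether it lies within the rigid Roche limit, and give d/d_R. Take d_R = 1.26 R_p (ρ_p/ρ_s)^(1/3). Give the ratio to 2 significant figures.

outside; d/d_R ≈ 2.7

d_R = 1.26 × (70000 km) × (1300/3600)^(1/3) = 62810 km
d/d_R = (1.7 × 10⁵) / (62810) = 2.7
Since d/d_R > 1, the body is outside the Roche limit.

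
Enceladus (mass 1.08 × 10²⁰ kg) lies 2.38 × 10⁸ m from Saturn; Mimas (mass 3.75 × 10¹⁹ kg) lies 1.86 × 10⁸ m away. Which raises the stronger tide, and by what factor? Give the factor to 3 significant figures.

Enceladus, by a factor of ≈ 1.37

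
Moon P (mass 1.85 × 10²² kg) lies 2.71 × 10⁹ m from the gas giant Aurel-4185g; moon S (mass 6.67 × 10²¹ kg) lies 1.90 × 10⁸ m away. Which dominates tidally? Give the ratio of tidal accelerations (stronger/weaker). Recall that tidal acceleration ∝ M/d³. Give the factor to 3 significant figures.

Moon S, by a factor of ≈ 1050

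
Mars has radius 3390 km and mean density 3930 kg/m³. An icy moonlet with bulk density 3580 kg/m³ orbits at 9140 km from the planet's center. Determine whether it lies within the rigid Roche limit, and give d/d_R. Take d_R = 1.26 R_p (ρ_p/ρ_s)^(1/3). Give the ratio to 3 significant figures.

outside; d/d_R ≈ 2.07

d_R = 1.26 × (3390 km) × (3930/3580)^(1/3) = 4406 km
d/d_R = (9140) / (4406) = 2.07
Since d/d_R > 1, the body is outside the Roche limit.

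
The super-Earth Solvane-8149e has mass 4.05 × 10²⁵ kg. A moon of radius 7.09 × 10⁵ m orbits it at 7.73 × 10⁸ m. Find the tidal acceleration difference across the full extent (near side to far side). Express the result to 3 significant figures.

1.66 × 10⁻⁵ m/s²

Δa = 4GMr/d³
   = 4 × (6.674 × 10⁻¹¹) × (4.05 × 10²⁵) × (7.09 × 10⁵) / (7.73 × 10⁸)³
   = 1.66 × 10⁻⁵ m/s²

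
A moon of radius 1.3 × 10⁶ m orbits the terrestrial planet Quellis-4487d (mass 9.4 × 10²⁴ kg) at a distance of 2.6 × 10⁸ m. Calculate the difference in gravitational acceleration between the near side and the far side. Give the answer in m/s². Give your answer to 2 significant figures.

1.9 × 10⁻⁴ m/s²

Δa = 4GMr/d³
   = 4 × (6.674 × 10⁻¹¹) × (9.4 × 10²⁴) × (1.3 × 10⁶) / (2.6 × 10⁸)³
   = 1.9 × 10⁻⁴ m/s²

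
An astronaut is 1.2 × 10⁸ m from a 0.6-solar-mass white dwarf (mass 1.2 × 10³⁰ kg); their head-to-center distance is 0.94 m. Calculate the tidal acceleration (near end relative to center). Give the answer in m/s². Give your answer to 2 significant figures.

8.7 × 10⁻⁵ m/s²

Δg = 2GMr/d³
   = 2 × (6.674 × 10⁻¹¹) × (1.2 × 10³⁰) × (0.94) / (1.2 × 10⁸)³
   = 8.7 × 10⁻⁵ m/s²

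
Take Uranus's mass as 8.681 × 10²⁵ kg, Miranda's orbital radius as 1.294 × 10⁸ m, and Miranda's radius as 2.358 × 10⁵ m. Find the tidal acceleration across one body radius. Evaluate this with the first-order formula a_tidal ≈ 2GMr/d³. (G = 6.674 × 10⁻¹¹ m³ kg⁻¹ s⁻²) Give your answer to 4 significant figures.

a_tidal = 2GMr/d³
        = 2 × (6.674 × 10⁻¹¹) × (8.681 × 10²⁵) × (2.358 × 10⁵) / (1.294 × 10⁸)³
        = 1.261 × 10⁻³ m/s²

1.261 × 10⁻³ m/s²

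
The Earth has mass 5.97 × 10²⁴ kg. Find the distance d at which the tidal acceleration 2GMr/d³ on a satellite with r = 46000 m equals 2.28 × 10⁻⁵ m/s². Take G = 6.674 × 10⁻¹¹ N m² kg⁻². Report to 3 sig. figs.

2GMr/d³ = a_tidal  ⇒  d = (2GMr / a_tidal)^(1/3)
d = (2 × 6.674×10⁻¹¹ × (5.97 × 10²⁴) × (46000) / (2.28 × 10⁻⁵))^(1/3)
  = 1.17 × 10⁸ m

1.17 × 10⁸ m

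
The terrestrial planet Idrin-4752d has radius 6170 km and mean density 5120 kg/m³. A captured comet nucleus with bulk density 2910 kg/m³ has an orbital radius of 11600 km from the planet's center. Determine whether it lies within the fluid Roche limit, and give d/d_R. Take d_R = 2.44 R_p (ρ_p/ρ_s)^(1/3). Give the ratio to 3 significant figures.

d_R = 2.44 × (6170 km) × (5120/2910)^(1/3) = 18170 km
d/d_R = (11600) / (18170) = 0.638
Since d/d_R < 1, the body is inside the Roche limit.

inside; d/d_R ≈ 0.638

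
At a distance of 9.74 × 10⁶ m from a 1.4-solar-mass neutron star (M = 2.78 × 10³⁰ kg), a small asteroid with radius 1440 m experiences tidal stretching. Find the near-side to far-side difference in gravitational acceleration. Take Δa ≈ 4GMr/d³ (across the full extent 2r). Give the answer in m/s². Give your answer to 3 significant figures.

a_tidal = 4GMr/d³
        = 4 × (6.674 × 10⁻¹¹) × (2.78 × 10³⁰) × (1440) / (9.74 × 10⁶)³
        = 1.16 × 10³ m/s²

1.16 × 10³ m/s²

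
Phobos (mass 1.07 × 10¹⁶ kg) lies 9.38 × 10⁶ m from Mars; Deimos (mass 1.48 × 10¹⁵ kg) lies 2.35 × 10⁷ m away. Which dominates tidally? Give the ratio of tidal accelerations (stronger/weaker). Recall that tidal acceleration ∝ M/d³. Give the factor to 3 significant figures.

Phobos, by a factor of ≈ 114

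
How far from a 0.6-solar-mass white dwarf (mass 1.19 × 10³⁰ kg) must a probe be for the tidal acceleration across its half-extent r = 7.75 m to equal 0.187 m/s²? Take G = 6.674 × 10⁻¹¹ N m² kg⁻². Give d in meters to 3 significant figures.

1.87 × 10⁷ m

2GMr/d³ = a_tidal  ⇒  d = (2GMr / a_tidal)^(1/3)
d = (2 × 6.674×10⁻¹¹ × (1.19 × 10³⁰) × (7.75) / (0.187))^(1/3)
  = 1.87 × 10⁷ m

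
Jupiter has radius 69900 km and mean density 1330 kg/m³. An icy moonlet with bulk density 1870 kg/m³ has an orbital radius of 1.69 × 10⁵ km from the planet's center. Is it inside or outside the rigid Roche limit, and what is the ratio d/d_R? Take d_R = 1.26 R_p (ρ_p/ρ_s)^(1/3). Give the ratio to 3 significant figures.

d_R = 1.26 × (69900 km) × (1330/1870)^(1/3) = 78620 km
d/d_R = (1.69 × 10⁵) / (78620) = 2.15
Since d/d_R > 1, the body is outside the Roche limit.

outside; d/d_R ≈ 2.15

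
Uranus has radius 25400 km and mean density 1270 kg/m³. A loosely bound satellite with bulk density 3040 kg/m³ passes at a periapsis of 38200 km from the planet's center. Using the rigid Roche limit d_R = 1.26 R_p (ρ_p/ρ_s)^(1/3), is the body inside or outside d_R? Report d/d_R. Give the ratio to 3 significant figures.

d_R = 1.26 × (25400 km) × (1270/3040)^(1/3) = 23920 km
d/d_R = (38200) / (23920) = 1.60
Since d/d_R > 1, the body is outside the Roche limit.

outside; d/d_R ≈ 1.60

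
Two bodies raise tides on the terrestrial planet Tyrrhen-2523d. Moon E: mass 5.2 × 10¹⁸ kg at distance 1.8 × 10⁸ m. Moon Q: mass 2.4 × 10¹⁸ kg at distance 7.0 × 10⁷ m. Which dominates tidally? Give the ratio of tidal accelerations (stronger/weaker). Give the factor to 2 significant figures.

Moon Q, by a factor of ≈ 7.8

Tidal acceleration ∝ M/d³, so compare M/d³ for each.
Moon E: (5.2 × 10¹⁸) / (1.8 × 10⁸)³ = 8.916 × 10⁻⁷
Moon Q: (2.4 × 10¹⁸) / (7.0 × 10⁷)³ = 6.997 × 10⁻⁶
Ratio (larger/smaller) = 7.8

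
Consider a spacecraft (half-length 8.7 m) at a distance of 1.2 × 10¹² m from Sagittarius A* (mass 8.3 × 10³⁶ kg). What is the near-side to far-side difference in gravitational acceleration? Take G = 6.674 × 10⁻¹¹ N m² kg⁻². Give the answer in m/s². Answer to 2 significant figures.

Near-to-far spans 2r, so the tidal difference is twice the near-to-center value: 4GMr/d³.
Δa = 4GMr/d³
   = 4 × (6.674 × 10⁻¹¹) × (8.3 × 10³⁶) × (8.7) / (1.2 × 10¹²)³
   = 1.1 × 10⁻⁸ m/s²

1.1 × 10⁻⁸ m/s²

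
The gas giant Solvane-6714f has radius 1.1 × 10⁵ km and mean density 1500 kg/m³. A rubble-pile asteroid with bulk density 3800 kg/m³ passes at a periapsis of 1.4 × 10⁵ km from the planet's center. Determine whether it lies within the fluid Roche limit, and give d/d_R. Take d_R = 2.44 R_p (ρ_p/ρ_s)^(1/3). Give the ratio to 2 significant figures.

d_R = 2.44 × (1.1 × 10⁵ km) × (1500/3800)^(1/3) = 1.969 × 10⁵ km
d/d_R = (1.4 × 10⁵) / (1.969 × 10⁵) = 0.71
Since d/d_R < 1, the body is inside the Roche limit.

inside; d/d_R ≈ 0.71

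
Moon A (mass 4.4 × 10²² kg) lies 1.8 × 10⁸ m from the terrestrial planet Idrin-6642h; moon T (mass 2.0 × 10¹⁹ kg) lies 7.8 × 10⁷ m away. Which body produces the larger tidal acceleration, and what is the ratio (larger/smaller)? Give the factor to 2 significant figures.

Moon A, by a factor of ≈ 180

Tidal acceleration ∝ M/d³, so compare M/d³ for each.
Moon A: (4.4 × 10²²) / (1.8 × 10⁸)³ = 7.545 × 10⁻³
Moon T: (2.0 × 10¹⁹) / (7.8 × 10⁷)³ = 4.215 × 10⁻⁵
Ratio (larger/smaller) = 180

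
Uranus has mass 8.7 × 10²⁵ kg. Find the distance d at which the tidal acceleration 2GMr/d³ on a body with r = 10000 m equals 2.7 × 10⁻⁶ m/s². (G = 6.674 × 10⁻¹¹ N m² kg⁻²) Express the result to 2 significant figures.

3.5 × 10⁸ m

2GMr/d³ = a_tidal  ⇒  d = (2GMr / a_tidal)^(1/3)
d = (2 × 6.674×10⁻¹¹ × (8.7 × 10²⁵) × (10000) / (2.7 × 10⁻⁶))^(1/3)
  = 3.5 × 10⁸ m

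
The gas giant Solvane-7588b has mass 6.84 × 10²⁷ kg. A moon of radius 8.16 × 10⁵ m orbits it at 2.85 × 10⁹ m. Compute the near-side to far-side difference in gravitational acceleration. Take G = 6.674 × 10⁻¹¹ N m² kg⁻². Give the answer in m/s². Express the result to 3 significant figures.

6.44 × 10⁻⁵ m/s²

Near-to-far spans 2r, so the tidal difference is twice the near-to-center value: 4GMr/d³.
Δg = 4GMr/d³
   = 4 × (6.674 × 10⁻¹¹) × (6.84 × 10²⁷) × (8.16 × 10⁵) / (2.85 × 10⁹)³
   = 6.44 × 10⁻⁵ m/s²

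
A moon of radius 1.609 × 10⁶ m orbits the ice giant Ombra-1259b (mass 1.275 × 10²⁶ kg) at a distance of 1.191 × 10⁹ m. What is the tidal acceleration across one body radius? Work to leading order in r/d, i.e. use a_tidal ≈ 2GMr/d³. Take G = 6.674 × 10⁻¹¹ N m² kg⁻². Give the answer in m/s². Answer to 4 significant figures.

Differencing GM/(d−r)² and GM/d² to first order in r/d gives 2GMr/d³.
Δa = 2GMr/d³
   = 2 × (6.674 × 10⁻¹¹) × (1.275 × 10²⁶) × (1.609 × 10⁶) / (1.191 × 10⁹)³
   = 1.621 × 10⁻⁵ m/s²

1.621 × 10⁻⁵ m/s²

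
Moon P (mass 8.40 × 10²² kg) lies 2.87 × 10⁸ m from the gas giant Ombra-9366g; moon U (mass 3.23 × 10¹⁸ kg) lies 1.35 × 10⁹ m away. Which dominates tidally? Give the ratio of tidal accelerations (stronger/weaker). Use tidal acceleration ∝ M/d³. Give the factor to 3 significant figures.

Moon P, by a factor of ≈ 2.71 × 10⁶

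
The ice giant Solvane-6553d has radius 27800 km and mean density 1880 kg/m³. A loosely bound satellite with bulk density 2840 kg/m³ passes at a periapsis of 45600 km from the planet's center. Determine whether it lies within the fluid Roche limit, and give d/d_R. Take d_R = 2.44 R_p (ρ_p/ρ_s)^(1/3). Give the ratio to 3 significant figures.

inside; d/d_R ≈ 0.771

d_R = 2.44 × (27800 km) × (1880/2840)^(1/3) = 59120 km
d/d_R = (45600) / (59120) = 0.771
Since d/d_R < 1, the body is inside the Roche limit.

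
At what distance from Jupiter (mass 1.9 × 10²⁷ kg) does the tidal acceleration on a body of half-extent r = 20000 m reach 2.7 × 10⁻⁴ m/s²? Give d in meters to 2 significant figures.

2.7 × 10⁸ m

2GMr/d³ = a_tidal  ⇒  d = (2GMr / a_tidal)^(1/3)
d = (2 × 6.674×10⁻¹¹ × (1.9 × 10²⁷) × (20000) / (2.7 × 10⁻⁴))^(1/3)
  = 2.7 × 10⁸ m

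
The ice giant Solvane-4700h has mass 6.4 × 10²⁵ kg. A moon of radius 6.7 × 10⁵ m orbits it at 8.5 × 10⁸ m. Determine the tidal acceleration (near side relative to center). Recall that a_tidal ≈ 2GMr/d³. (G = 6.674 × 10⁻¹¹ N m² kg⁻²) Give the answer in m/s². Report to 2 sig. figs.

Δg = 2GMr/d³
   = 2 × (6.674 × 10⁻¹¹) × (6.4 × 10²⁵) × (6.7 × 10⁵) / (8.5 × 10⁸)³
   = 9.3 × 10⁻⁶ m/s²

9.3 × 10⁻⁶ m/s²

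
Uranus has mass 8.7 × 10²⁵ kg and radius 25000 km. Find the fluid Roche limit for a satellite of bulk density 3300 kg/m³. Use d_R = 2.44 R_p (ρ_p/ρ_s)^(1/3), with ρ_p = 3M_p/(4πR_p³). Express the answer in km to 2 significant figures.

45000 km

ρ_p = 3M_p/(4πR_p³) = 3 × (8.7 × 10²⁵) / (4π × (2.5 × 10⁷ m)³) = 1300 kg/m³
d_R = 2.44 × 25000 km × (1300/3300)^(1/3)
    = 45000 km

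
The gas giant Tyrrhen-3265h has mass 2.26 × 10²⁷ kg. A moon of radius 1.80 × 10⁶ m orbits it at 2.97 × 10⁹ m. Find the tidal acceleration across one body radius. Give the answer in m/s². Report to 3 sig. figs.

Since r ≪ d, expand the inverse-square field across one radius to get the leading 2GMr/d³ term.
a_tidal = 2GMr/d³
        = 2 × (6.674 × 10⁻¹¹) × (2.26 × 10²⁷) × (1.80 × 10⁶) / (2.97 × 10⁹)³
        = 2.07 × 10⁻⁵ m/s²

2.07 × 10⁻⁵ m/s²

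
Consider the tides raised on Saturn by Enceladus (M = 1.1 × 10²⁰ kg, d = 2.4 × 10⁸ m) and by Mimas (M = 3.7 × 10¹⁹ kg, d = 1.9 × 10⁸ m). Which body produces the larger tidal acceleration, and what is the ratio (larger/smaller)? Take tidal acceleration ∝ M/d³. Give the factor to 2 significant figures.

Compare M/d³ for the two perturbers:
Enceladus: (1.1 × 10²⁰) / (2.4 × 10⁸)³ = 7.957 × 10⁻⁶
Mimas: (3.7 × 10¹⁹) / (1.9 × 10⁸)³ = 5.394 × 10⁻⁶
Ratio (larger/smaller) = 1.5

Enceladus, by a factor of ≈ 1.5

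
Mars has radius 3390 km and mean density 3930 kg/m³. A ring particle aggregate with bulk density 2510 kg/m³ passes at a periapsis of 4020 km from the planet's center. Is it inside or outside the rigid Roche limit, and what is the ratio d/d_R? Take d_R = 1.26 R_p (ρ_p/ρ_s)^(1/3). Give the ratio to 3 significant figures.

d_R = 1.26 × (3390 km) × (3930/2510)^(1/3) = 4960 km
d/d_R = (4020) / (4960) = 0.810
Since d/d_R < 1, the body is inside the Roche limit.

inside; d/d_R ≈ 0.810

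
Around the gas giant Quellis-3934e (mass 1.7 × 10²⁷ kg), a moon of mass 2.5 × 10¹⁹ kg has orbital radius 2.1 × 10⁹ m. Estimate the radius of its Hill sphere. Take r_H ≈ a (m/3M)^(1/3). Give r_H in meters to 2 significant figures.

r_H ≈ a (m/3M)^(1/3)
    = (2.1 × 10⁹) × (2.5 × 10¹⁹ / (3 × 1.7 × 10²⁷))^(1/3)
    = 3.6 × 10⁶ m

3.6 × 10⁶ m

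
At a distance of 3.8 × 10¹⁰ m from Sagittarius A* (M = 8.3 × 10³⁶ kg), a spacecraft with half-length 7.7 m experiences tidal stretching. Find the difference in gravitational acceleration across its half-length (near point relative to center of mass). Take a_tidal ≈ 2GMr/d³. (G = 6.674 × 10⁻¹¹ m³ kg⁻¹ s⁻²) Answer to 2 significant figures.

1.6 × 10⁻⁴ m/s²

Δg = 2GMr/d³
   = 2 × (6.674 × 10⁻¹¹) × (8.3 × 10³⁶) × (7.7) / (3.8 × 10¹⁰)³
   = 1.6 × 10⁻⁴ m/s²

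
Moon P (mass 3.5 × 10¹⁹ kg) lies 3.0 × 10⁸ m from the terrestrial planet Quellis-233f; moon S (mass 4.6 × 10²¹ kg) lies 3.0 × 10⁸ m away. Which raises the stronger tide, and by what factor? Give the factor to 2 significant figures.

The tide-raising term goes as M/d³ (the gradient of a 1/d² field).
Moon P: (3.5 × 10¹⁹) / (3.0 × 10⁸)³ = 1.296 × 10⁻⁶
Moon S: (4.6 × 10²¹) / (3.0 × 10⁸)³ = 1.704 × 10⁻⁴
Ratio (larger/smaller) = 130

Moon S, by a factor of ≈ 130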